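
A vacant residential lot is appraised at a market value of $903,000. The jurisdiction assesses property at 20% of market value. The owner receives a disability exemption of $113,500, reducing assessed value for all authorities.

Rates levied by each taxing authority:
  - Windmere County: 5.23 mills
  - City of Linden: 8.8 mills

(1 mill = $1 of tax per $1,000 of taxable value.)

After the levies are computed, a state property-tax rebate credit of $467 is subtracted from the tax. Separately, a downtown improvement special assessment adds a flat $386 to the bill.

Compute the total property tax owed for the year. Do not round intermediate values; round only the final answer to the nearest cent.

Assessed value = $903,000 × 0.2 = $180,600
Taxable value = $180,600 − $113,500 = $67,100
Windmere County: $67,100 × 0.00523 = $350.933
City of Linden: $67,100 × 0.0088 = $590.48
Levies subtotal = $941.413
After credit = $941.413 − $467 = $474.413
Total = $474.413 + $386 = $860.413

$860.41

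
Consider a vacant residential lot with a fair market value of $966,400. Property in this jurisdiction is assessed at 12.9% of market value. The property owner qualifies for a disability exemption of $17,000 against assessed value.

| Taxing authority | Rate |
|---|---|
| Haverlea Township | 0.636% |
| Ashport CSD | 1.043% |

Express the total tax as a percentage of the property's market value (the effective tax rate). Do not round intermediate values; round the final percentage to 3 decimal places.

Assessed value = $966,400 × 0.129 = $124,665.6
Taxable value = $124,665.6 − $17,000 = $107,665.6
Haverlea Township: $107,665.6 × 0.00636 = $684.753216
Ashport CSD: $107,665.6 × 0.01043 = $1,122.952208
Total tax = $1,807.705424
Effective rate = $1,807.705424 ÷ $966,400 = 0.187% of market value

0.187%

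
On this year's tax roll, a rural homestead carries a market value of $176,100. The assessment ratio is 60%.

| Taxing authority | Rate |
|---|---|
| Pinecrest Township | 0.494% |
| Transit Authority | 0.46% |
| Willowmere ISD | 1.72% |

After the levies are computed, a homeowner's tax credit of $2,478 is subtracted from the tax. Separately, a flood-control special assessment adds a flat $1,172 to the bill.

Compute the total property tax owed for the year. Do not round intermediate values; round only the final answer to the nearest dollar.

$1,519

Assessed value = $176,100 × 0.6 = $105,660
Pinecrest Township: $105,660 × 0.00494 = $521.9604
Transit Authority: $105,660 × 0.0046 = $486.036
Willowmere ISD: $105,660 × 0.0172 = $1,817.352
Levies subtotal = $2,825.3484
After credit = $2,825.3484 − $2,478 = $347.3484
Total = $347.3484 + $1,172 = $1,519.3484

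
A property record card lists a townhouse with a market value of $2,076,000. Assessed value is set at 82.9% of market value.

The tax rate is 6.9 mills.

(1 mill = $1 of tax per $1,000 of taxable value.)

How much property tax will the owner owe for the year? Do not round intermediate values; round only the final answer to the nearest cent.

$11,874.93

Assessed value = $2,076,000 × 0.829 = $1,721,004
Tax = $1,721,004 × 0.0069 = $11,874.9276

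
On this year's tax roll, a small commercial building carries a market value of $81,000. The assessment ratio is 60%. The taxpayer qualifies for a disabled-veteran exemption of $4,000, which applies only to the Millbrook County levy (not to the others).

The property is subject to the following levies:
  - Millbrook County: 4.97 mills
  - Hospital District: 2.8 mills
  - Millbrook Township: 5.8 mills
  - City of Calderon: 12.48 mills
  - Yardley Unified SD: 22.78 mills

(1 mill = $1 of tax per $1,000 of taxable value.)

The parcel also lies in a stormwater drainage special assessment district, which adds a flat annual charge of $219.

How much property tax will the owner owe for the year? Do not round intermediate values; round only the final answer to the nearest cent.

$2,572.26

Assessed value = $81,000 × 0.6 = $48,600
Millbrook County: ($48,600 − $4,000) × 0.00497 = $44,600 × 0.00497 = $221.662
Hospital District: $48,600 × 0.0028 = $136.08
Millbrook Township: $48,600 × 0.0058 = $281.88
City of Calderon: $48,600 × 0.01248 = $606.528
Yardley Unified SD: $48,600 × 0.02278 = $1,107.108
Levies subtotal = $2,353.258
Total = $2,353.258 + $219 = $2,572.258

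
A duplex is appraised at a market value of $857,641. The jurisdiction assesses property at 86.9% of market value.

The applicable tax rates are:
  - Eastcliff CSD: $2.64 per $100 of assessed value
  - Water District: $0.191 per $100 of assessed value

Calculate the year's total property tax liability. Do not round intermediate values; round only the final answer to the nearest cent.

Assessed value = $857,641 × 0.869 = $745,290.029
Eastcliff CSD: $745,290.029 × 0.0264 = $19,675.6567656
Water District: $745,290.029 × 0.00191 = $1,423.50395539
Total = $19,675.6567656 + $1,423.50395539 = $21,099.16072099

$21,099.16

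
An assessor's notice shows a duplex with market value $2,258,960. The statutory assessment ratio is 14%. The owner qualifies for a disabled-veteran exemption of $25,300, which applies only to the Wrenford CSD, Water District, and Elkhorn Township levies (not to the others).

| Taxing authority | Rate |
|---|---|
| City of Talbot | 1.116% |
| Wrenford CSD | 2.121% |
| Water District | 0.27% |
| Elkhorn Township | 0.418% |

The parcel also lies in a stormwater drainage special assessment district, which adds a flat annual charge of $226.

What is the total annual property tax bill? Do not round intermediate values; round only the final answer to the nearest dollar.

$11,928

Assessed value = $2,258,960 × 0.14 = $316,254.4
City of Talbot: $316,254.4 × 0.01116 = $3,529.399104
Wrenford CSD: ($316,254.4 − $25,300) × 0.02121 = $290,954.4 × 0.02121 = $6,171.142824
Water District: ($316,254.4 − $25,300) × 0.0027 = $290,954.4 × 0.0027 = $785.57688
Elkhorn Township: ($316,254.4 − $25,300) × 0.00418 = $290,954.4 × 0.00418 = $1,216.189392
Levies subtotal = $11,702.3082
Total = $11,702.3082 + $226 = $11,928.3082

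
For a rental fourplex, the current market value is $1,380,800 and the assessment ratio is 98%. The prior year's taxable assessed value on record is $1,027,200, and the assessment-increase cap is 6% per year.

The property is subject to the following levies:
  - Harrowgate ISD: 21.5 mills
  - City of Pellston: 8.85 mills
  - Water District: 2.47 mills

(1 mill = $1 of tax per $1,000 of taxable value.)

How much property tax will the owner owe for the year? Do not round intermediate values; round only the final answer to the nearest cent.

Uncapped assessed value = $1,380,800 × 0.98 = $1,353,184
Cap limit = $1,027,200 × 1.06 = $1,088,832
Taxable assessed value = min($1,353,184, $1,088,832) = $1,088,832 (cap binds)
Harrowgate ISD: $1,088,832 × 0.0215 = $23,409.888
City of Pellston: $1,088,832 × 0.00885 = $9,636.1632
Water District: $1,088,832 × 0.00247 = $2,689.41504
Total = $35,735.46624

$35,735.47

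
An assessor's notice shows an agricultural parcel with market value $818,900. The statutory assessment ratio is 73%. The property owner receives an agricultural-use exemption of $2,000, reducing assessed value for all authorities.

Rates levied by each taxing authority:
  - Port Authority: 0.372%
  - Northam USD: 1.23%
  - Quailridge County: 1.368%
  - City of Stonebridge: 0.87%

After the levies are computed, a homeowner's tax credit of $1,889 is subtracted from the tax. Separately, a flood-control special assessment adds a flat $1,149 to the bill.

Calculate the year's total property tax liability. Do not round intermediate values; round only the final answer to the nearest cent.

Assessed value = $818,900 × 0.73 = $597,797
Taxable value = $597,797 − $2,000 = $595,797
Port Authority: $595,797 × 0.00372 = $2,216.36484
Northam USD: $595,797 × 0.0123 = $7,328.3031
Quailridge County: $595,797 × 0.01368 = $8,150.50296
City of Stonebridge: $595,797 × 0.0087 = $5,183.4339
Levies subtotal = $22,878.6048
After credit = $22,878.6048 − $1,889 = $20,989.6048
Total = $20,989.6048 + $1,149 = $22,138.6048

$22,138.60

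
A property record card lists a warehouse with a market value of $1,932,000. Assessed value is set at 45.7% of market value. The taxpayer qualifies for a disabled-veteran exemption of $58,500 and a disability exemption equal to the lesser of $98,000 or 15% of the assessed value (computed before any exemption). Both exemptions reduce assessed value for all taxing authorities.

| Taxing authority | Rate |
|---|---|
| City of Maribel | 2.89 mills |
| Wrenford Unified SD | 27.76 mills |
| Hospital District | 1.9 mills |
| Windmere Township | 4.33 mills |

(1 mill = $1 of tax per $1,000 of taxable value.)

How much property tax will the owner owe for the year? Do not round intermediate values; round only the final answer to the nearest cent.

$26,790.52

Assessed value = $1,932,000 × 0.457 = $882,924
Disability exemption = min($98,000, 15% × $882,924) = min($98,000, $132,438.6) = $98,000 (dollar cap binds)
Taxable value = $882,924 − $58,500 − $98,000 = $726,424
City of Maribel: $726,424 × 0.00289 = $2,099.36536
Wrenford Unified SD: $726,424 × 0.02776 = $20,165.53024
Hospital District: $726,424 × 0.0019 = $1,380.2056
Windmere Township: $726,424 × 0.00433 = $3,145.41592
Total = $26,790.51712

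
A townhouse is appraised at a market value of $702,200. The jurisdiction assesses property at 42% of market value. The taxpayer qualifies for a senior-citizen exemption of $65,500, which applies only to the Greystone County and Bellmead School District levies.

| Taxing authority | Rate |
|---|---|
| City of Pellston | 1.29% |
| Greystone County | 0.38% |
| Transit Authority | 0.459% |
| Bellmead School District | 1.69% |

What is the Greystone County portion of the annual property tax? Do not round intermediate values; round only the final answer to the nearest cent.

$871.81

Assessed value = $702,200 × 0.42 = $294,924
Greystone County taxable value = $294,924 − $65,500 = $229,424
Greystone County levy = $229,424 × 0.0038 = $871.8112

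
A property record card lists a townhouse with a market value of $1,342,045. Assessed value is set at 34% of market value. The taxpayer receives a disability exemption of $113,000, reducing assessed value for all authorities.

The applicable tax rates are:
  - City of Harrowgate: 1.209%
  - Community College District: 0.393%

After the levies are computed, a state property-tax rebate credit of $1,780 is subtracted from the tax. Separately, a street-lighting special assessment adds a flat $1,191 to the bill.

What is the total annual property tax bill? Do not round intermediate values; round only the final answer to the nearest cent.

Assessed value = $1,342,045 × 0.34 = $456,295.3
Taxable value = $456,295.3 − $113,000 = $343,295.3
City of Harrowgate: $343,295.3 × 0.01209 = $4,150.440177
Community College District: $343,295.3 × 0.00393 = $1,349.150529
Levies subtotal = $5,499.590706
After credit = $5,499.590706 − $1,780 = $3,719.590706
Total = $3,719.590706 + $1,191 = $4,910.590706

$4,910.59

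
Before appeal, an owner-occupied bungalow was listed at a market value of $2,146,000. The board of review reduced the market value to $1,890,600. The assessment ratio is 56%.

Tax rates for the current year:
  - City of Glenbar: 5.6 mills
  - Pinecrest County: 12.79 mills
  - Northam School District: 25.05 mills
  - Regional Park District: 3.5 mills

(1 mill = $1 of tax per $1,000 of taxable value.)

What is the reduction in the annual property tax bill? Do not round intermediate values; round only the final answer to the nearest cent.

Old assessed value = $2,146,000 × 0.56 = $1,201,760
New assessed value = $1,890,600 × 0.56 = $1,058,736
Combined rate = 0.0056 + 0.01279 + 0.02505 + 0.0035 = 0.04694
Old tax = $1,201,760 × 0.04694 = $56,410.6144
New tax = $1,058,736 × 0.04694 = $49,697.06784
Reduction = $56,410.6144 − $49,697.06784 = $6,713.54656

$6,713.55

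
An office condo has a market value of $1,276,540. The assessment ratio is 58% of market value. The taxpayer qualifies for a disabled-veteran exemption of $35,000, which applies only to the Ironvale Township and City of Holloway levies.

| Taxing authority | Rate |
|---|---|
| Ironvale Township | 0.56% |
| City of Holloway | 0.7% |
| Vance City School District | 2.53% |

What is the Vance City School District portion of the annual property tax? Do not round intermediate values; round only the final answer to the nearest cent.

$18,731.95

Assessed value = $1,276,540 × 0.58 = $740,393.2
Vance City School District taxable value = $740,393.2 (exemption does not apply)
Vance City School District levy = $740,393.2 × 0.0253 = $18,731.94796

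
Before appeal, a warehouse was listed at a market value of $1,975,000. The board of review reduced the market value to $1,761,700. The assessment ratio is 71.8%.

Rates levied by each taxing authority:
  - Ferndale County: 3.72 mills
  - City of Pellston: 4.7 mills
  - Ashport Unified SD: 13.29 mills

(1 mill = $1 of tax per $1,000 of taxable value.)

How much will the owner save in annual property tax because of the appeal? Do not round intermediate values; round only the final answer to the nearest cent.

$3,324.87

Old assessed value = $1,975,000 × 0.718 = $1,418,050
New assessed value = $1,761,700 × 0.718 = $1,264,900.6
Combined rate = 0.00372 + 0.0047 + 0.01329 = 0.02171
Old tax = $1,418,050 × 0.02171 = $30,785.8655
New tax = $1,264,900.6 × 0.02171 = $27,460.992026
Reduction = $30,785.8655 − $27,460.992026 = $3,324.873474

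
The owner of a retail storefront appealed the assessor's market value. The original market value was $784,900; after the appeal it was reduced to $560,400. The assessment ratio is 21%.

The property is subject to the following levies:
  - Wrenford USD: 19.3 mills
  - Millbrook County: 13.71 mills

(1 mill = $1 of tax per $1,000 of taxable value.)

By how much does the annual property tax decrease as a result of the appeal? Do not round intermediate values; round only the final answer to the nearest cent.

$1,556.26

Old assessed value = $784,900 × 0.21 = $164,829
New assessed value = $560,400 × 0.21 = $117,684
Combined rate = 0.0193 + 0.01371 = 0.03301
Old tax = $164,829 × 0.03301 = $5,441.00529
New tax = $117,684 × 0.03301 = $3,884.74884
Reduction = $5,441.00529 − $3,884.74884 = $1,556.25645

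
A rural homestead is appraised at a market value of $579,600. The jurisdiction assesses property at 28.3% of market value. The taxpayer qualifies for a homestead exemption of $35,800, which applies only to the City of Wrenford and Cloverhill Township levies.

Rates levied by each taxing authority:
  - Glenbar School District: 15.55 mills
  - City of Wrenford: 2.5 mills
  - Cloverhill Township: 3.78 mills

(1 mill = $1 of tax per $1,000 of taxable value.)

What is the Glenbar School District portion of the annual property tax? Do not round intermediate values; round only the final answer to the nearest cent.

Assessed value = $579,600 × 0.283 = $164,026.8
Glenbar School District taxable value = $164,026.8 (exemption does not apply)
Glenbar School District levy = $164,026.8 × 0.01555 = $2,550.61674

$2,550.62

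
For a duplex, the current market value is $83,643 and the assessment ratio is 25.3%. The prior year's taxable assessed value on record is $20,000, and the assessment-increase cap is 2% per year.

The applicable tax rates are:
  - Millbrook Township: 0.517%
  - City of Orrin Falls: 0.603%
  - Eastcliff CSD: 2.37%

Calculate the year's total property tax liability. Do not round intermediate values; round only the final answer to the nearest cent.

Uncapped assessed value = $83,643 × 0.253 = $21,161.679
Cap limit = $20,000 × 1.02 = $20,400
Taxable assessed value = min($21,161.679, $20,400) = $20,400 (cap binds)
Millbrook Township: $20,400 × 0.00517 = $105.468
City of Orrin Falls: $20,400 × 0.00603 = $123.012
Eastcliff CSD: $20,400 × 0.0237 = $483.48
Total = $711.96

$711.96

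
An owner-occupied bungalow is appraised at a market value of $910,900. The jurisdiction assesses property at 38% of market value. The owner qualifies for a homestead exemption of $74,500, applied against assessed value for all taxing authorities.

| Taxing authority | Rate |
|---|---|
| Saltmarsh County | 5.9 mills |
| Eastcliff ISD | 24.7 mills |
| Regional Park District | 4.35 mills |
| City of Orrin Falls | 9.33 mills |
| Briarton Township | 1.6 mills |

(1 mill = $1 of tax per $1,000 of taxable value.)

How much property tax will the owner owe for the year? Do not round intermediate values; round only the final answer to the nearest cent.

$12,462.93

Assessed value = $910,900 × 0.38 = $346,142
Taxable value = $346,142 − $74,500 = $271,642
Saltmarsh County: $271,642 × 0.0059 = $1,602.6878
Eastcliff ISD: $271,642 × 0.0247 = $6,709.5574
Regional Park District: $271,642 × 0.00435 = $1,181.6427
City of Orrin Falls: $271,642 × 0.00933 = $2,534.41986
Briarton Township: $271,642 × 0.0016 = $434.6272
Total = $1,602.6878 + $6,709.5574 + $1,181.6427 + $2,534.41986 + $434.6272 = $12,462.93496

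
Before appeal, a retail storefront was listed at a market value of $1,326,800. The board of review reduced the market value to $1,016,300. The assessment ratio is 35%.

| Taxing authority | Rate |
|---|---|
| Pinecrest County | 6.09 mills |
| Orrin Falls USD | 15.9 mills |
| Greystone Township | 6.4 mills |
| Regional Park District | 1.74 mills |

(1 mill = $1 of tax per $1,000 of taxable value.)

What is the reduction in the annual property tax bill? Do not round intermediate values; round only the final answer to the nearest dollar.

$3,274

Old assessed value = $1,326,800 × 0.35 = $464,380
New assessed value = $1,016,300 × 0.35 = $355,705
Combined rate = 0.00609 + 0.0159 + 0.0064 + 0.00174 = 0.03013
Old tax = $464,380 × 0.03013 = $13,991.7694
New tax = $355,705 × 0.03013 = $10,717.39165
Reduction = $13,991.7694 − $10,717.39165 = $3,274.37775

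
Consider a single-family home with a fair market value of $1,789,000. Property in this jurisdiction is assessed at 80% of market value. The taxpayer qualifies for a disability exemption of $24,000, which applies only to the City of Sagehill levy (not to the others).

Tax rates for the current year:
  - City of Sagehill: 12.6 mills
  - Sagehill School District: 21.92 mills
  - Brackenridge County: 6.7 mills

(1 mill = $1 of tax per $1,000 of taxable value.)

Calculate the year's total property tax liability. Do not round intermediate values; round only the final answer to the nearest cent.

Assessed value = $1,789,000 × 0.8 = $1,431,200
City of Sagehill: ($1,431,200 − $24,000) × 0.0126 = $1,407,200 × 0.0126 = $17,730.72
Sagehill School District: $1,431,200 × 0.02192 = $31,371.904
Brackenridge County: $1,431,200 × 0.0067 = $9,589.04
Total = $58,691.664

$58,691.66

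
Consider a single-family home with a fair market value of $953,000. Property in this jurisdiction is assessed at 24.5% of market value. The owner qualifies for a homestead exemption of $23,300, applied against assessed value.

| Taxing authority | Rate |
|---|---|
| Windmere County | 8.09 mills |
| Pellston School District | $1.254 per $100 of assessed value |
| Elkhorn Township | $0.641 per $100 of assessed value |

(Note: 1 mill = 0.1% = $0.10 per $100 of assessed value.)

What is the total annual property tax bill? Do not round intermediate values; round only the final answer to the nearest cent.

$5,683.40

Assessed value = $953,000 × 0.245 = $233,485
Taxable value = $233,485 − $23,300 = $210,185
Windmere County: $210,185 × 0.00809 = $1,700.39665
Pellston School District: $210,185 × 0.01254 = $2,635.7199
Elkhorn Township: $210,185 × 0.00641 = $1,347.28585
Total = $5,683.4024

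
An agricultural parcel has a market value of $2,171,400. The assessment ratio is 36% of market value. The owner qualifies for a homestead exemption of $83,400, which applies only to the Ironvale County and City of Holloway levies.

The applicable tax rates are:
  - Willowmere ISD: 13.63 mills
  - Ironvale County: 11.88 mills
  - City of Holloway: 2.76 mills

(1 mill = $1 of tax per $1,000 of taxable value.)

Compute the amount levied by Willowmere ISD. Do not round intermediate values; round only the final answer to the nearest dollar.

$10,655

Assessed value = $2,171,400 × 0.36 = $781,704
Willowmere ISD taxable value = $781,704 (exemption does not apply)
Willowmere ISD levy = $781,704 × 0.01363 = $10,654.62552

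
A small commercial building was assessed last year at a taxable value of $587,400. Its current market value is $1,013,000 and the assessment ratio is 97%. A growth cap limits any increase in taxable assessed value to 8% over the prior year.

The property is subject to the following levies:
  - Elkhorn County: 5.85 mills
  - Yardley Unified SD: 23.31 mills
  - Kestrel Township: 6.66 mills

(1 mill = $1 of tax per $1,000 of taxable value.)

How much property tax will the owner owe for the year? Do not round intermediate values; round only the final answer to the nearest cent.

Uncapped assessed value = $1,013,000 × 0.97 = $982,610
Cap limit = $587,400 × 1.08 = $634,392
Taxable assessed value = min($982,610, $634,392) = $634,392 (cap binds)
Elkhorn County: $634,392 × 0.00585 = $3,711.1932
Yardley Unified SD: $634,392 × 0.02331 = $14,787.67752
Kestrel Township: $634,392 × 0.00666 = $4,225.05072
Total = $22,723.92144

$22,723.92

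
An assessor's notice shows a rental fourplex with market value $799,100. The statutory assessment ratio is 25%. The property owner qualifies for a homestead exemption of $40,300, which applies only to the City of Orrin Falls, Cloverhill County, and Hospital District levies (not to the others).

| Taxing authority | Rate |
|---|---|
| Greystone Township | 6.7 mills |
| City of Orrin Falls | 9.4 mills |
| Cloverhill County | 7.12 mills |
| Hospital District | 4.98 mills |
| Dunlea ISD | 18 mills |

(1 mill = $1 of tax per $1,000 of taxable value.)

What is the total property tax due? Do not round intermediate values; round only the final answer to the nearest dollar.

Assessed value = $799,100 × 0.25 = $199,775
Greystone Township: $199,775 × 0.0067 = $1,338.4925
City of Orrin Falls: ($199,775 − $40,300) × 0.0094 = $159,475 × 0.0094 = $1,499.065
Cloverhill County: ($199,775 − $40,300) × 0.00712 = $159,475 × 0.00712 = $1,135.462
Hospital District: ($199,775 − $40,300) × 0.00498 = $159,475 × 0.00498 = $794.1855
Dunlea ISD: $199,775 × 0.018 = $3,595.95
Total = $8,363.155

$8,363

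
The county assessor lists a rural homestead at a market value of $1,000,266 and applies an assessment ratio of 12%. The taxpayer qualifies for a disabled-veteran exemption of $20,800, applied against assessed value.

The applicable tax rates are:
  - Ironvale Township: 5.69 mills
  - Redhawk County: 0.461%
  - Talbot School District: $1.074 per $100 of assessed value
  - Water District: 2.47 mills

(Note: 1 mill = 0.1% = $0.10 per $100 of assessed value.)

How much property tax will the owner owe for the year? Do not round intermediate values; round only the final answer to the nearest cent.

$2,332.94

Assessed value = $1,000,266 × 0.12 = $120,031.92
Taxable value = $120,031.92 − $20,800 = $99,231.92
Ironvale Township: $99,231.92 × 0.00569 = $564.6296248
Redhawk County: $99,231.92 × 0.00461 = $457.4591512
Talbot School District: $99,231.92 × 0.01074 = $1,065.7508208
Water District: $99,231.92 × 0.00247 = $245.1028424
Total = $2,332.9424392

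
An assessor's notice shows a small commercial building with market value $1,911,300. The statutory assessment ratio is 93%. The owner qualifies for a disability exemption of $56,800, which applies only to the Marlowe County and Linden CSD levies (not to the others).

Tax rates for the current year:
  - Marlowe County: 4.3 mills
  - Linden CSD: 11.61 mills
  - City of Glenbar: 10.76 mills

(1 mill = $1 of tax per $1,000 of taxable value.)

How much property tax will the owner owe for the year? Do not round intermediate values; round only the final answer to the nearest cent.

$46,502.48

Assessed value = $1,911,300 × 0.93 = $1,777,509
Marlowe County: ($1,777,509 − $56,800) × 0.0043 = $1,720,709 × 0.0043 = $7,399.0487
Linden CSD: ($1,777,509 − $56,800) × 0.01161 = $1,720,709 × 0.01161 = $19,977.43149
City of Glenbar: $1,777,509 × 0.01076 = $19,125.99684
Total = $46,502.47703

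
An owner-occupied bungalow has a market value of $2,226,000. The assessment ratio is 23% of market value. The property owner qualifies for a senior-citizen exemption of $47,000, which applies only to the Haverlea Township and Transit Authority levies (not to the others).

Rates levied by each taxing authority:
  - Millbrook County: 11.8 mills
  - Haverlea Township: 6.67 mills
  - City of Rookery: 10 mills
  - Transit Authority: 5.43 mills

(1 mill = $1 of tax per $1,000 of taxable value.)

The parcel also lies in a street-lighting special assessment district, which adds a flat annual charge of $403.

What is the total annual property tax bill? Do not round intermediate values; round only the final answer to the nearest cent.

Assessed value = $2,226,000 × 0.23 = $511,980
Millbrook County: $511,980 × 0.0118 = $6,041.364
Haverlea Township: ($511,980 − $47,000) × 0.00667 = $464,980 × 0.00667 = $3,101.4166
City of Rookery: $511,980 × 0.01 = $5,119.8
Transit Authority: ($511,980 − $47,000) × 0.00543 = $464,980 × 0.00543 = $2,524.8414
Levies subtotal = $16,787.422
Total = $16,787.422 + $403 = $17,190.422

$17,190.42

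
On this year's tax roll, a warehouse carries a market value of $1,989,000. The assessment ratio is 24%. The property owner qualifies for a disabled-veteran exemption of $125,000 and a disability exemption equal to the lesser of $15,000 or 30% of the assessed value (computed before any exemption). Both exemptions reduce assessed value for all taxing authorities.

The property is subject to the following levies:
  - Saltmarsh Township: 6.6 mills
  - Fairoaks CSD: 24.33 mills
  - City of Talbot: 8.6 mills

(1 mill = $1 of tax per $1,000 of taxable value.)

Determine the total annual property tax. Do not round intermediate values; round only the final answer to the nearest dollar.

Assessed value = $1,989,000 × 0.24 = $477,360
Disability exemption = min($15,000, 30% × $477,360) = min($15,000, $143,208) = $15,000 (dollar cap binds)
Taxable value = $477,360 − $125,000 − $15,000 = $337,360
Saltmarsh Township: $337,360 × 0.0066 = $2,226.576
Fairoaks CSD: $337,360 × 0.02433 = $8,207.9688
City of Talbot: $337,360 × 0.0086 = $2,901.296
Total = $13,335.8408

$13,336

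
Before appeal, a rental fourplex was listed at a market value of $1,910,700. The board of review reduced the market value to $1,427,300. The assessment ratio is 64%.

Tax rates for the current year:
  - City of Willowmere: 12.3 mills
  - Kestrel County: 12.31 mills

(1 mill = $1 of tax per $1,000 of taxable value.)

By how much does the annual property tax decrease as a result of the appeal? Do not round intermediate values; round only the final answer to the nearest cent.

$7,613.74

Old assessed value = $1,910,700 × 0.64 = $1,222,848
New assessed value = $1,427,300 × 0.64 = $913,472
Combined rate = 0.0123 + 0.01231 = 0.02461
Old tax = $1,222,848 × 0.02461 = $30,094.28928
New tax = $913,472 × 0.02461 = $22,480.54592
Reduction = $30,094.28928 − $22,480.54592 = $7,613.74336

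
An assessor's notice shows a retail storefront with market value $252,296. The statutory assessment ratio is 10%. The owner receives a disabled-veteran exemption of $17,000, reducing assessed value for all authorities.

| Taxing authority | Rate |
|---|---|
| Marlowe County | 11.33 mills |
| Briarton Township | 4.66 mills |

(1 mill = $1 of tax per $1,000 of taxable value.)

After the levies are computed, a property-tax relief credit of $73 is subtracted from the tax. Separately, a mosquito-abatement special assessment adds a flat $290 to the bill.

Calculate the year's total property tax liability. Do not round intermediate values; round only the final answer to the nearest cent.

$348.59

Assessed value = $252,296 × 0.1 = $25,229.6
Taxable value = $25,229.6 − $17,000 = $8,229.6
Marlowe County: $8,229.6 × 0.01133 = $93.241368
Briarton Township: $8,229.6 × 0.00466 = $38.349936
Levies subtotal = $131.591304
After credit = $131.591304 − $73 = $58.591304
Total = $58.591304 + $290 = $348.591304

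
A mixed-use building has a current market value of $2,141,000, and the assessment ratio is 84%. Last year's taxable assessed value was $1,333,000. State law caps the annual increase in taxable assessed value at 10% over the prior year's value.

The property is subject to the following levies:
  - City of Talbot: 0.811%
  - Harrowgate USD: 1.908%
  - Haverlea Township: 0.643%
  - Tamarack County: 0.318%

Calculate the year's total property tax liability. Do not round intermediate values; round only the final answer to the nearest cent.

$53,959.84

Uncapped assessed value = $2,141,000 × 0.84 = $1,798,440
Cap limit = $1,333,000 × 1.1 = $1,466,300
Taxable assessed value = min($1,798,440, $1,466,300) = $1,466,300 (cap binds)
City of Talbot: $1,466,300 × 0.00811 = $11,891.693
Harrowgate USD: $1,466,300 × 0.01908 = $27,977.004
Haverlea Township: $1,466,300 × 0.00643 = $9,428.309
Tamarack County: $1,466,300 × 0.00318 = $4,662.834
Total = $53,959.84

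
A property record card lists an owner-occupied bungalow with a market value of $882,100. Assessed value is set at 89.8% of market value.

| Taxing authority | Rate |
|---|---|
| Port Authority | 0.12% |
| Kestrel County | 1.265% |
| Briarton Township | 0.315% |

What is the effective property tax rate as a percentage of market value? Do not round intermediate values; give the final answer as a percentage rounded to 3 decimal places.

Assessed value = $882,100 × 0.898 = $792,125.8
Port Authority: $792,125.8 × 0.0012 = $950.55096
Kestrel County: $792,125.8 × 0.01265 = $10,020.39137
Briarton Township: $792,125.8 × 0.00315 = $2,495.19627
Total tax = $13,466.1386
Effective rate = $13,466.1386 ÷ $882,100 = 1.527% of market value

1.527%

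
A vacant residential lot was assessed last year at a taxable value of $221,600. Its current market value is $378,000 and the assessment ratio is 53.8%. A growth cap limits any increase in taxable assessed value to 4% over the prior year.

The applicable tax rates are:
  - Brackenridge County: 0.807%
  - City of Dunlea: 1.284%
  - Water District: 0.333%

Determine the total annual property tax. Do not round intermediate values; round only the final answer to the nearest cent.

Uncapped assessed value = $378,000 × 0.538 = $203,364
Cap limit = $221,600 × 1.04 = $230,464
Taxable assessed value = min($203,364, $230,464) = $203,364 (cap does not bind)
Brackenridge County: $203,364 × 0.00807 = $1,641.14748
City of Dunlea: $203,364 × 0.01284 = $2,611.19376
Water District: $203,364 × 0.00333 = $677.20212
Total = $4,929.54336

$4,929.54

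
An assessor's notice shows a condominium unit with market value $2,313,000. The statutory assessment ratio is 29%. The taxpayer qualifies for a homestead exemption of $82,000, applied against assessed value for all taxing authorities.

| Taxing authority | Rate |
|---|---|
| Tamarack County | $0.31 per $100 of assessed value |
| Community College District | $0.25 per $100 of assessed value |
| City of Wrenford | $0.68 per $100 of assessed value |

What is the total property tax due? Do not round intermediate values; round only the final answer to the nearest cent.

Assessed value = $2,313,000 × 0.29 = $670,770
Taxable value = $670,770 − $82,000 = $588,770
Tamarack County: $588,770 × 0.0031 = $1,825.187
Community College District: $588,770 × 0.0025 = $1,471.925
City of Wrenford: $588,770 × 0.0068 = $4,003.636
Total = $1,825.187 + $1,471.925 + $4,003.636 = $7,300.748

$7,300.75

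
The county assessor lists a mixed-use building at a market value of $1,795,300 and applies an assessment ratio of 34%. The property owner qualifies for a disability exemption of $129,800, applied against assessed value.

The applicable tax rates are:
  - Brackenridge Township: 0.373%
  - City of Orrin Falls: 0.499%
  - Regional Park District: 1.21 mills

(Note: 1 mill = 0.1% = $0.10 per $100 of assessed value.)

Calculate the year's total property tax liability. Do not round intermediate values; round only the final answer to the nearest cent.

Assessed value = $1,795,300 × 0.34 = $610,402
Taxable value = $610,402 − $129,800 = $480,602
Brackenridge Township: $480,602 × 0.00373 = $1,792.64546
City of Orrin Falls: $480,602 × 0.00499 = $2,398.20398
Regional Park District: $480,602 × 0.00121 = $581.52842
Total = $4,772.37786

$4,772.38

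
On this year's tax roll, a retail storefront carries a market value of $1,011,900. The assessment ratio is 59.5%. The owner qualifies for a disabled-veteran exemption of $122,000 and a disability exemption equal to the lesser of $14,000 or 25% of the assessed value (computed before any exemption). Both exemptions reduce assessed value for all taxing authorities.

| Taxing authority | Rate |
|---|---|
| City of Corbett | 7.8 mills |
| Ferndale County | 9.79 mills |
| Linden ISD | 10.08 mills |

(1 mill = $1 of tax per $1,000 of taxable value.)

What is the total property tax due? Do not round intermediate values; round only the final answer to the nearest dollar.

Assessed value = $1,011,900 × 0.595 = $602,080.5
Disability exemption = min($14,000, 25% × $602,080.5) = min($14,000, $150,520.125) = $14,000 (dollar cap binds)
Taxable value = $602,080.5 − $122,000 − $14,000 = $466,080.5
City of Corbett: $466,080.5 × 0.0078 = $3,635.4279
Ferndale County: $466,080.5 × 0.00979 = $4,562.928095
Linden ISD: $466,080.5 × 0.01008 = $4,698.09144
Total = $12,896.447435

$12,896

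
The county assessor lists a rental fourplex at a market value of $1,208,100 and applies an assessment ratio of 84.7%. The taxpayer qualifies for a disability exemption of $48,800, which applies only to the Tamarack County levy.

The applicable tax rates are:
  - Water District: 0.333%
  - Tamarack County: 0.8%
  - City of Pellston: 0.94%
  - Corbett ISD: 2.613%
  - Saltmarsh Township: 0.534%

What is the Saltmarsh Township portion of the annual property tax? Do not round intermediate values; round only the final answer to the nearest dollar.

Assessed value = $1,208,100 × 0.847 = $1,023,260.7
Saltmarsh Township taxable value = $1,023,260.7 (exemption does not apply)
Saltmarsh Township levy = $1,023,260.7 × 0.00534 = $5,464.212138

$5,464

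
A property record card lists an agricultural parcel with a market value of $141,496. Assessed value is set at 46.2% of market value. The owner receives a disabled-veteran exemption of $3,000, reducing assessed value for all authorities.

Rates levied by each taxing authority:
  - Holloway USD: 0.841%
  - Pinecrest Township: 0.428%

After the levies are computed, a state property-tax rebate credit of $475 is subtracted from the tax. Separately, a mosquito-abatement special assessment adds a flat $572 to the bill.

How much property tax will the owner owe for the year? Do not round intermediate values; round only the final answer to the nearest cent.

$888.49

Assessed value = $141,496 × 0.462 = $65,371.152
Taxable value = $65,371.152 − $3,000 = $62,371.152
Holloway USD: $62,371.152 × 0.00841 = $524.54138832
Pinecrest Township: $62,371.152 × 0.00428 = $266.94853056
Levies subtotal = $791.48991888
After credit = $791.48991888 − $475 = $316.48991888
Total = $316.48991888 + $572 = $888.48991888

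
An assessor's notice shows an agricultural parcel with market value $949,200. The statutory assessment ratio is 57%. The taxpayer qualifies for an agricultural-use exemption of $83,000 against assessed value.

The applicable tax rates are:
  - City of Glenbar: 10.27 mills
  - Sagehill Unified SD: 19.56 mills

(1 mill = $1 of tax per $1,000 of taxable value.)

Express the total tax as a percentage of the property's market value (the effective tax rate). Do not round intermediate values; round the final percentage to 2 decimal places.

Assessed value = $949,200 × 0.57 = $541,044
Taxable value = $541,044 − $83,000 = $458,044
City of Glenbar: $458,044 × 0.01027 = $4,704.11188
Sagehill Unified SD: $458,044 × 0.01956 = $8,959.34064
Total tax = $13,663.45252
Effective rate = $13,663.45252 ÷ $949,200 = 1.44% of market value

1.44%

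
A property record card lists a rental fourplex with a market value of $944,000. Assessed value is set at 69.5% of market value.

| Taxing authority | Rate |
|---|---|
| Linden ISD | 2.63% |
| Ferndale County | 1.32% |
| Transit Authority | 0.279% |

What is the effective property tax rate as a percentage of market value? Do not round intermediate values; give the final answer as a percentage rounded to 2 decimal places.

Assessed value = $944,000 × 0.695 = $656,080
Linden ISD: $656,080 × 0.0263 = $17,254.904
Ferndale County: $656,080 × 0.0132 = $8,660.256
Transit Authority: $656,080 × 0.00279 = $1,830.4632
Total tax = $27,745.6232
Effective rate = $27,745.6232 ÷ $944,000 = 2.94% of market value

2.94%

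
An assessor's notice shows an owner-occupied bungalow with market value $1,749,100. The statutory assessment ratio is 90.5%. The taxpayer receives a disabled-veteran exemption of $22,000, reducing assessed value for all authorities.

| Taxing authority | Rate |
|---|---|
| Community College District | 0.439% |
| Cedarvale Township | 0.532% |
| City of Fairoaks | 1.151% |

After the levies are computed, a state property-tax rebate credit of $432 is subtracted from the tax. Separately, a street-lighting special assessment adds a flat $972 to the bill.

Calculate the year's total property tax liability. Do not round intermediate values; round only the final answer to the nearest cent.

Assessed value = $1,749,100 × 0.905 = $1,582,935.5
Taxable value = $1,582,935.5 − $22,000 = $1,560,935.5
Community College District: $1,560,935.5 × 0.00439 = $6,852.506845
Cedarvale Township: $1,560,935.5 × 0.00532 = $8,304.17686
City of Fairoaks: $1,560,935.5 × 0.01151 = $17,966.367605
Levies subtotal = $33,123.05131
After credit = $33,123.05131 − $432 = $32,691.05131
Total = $32,691.05131 + $972 = $33,663.05131

$33,663.05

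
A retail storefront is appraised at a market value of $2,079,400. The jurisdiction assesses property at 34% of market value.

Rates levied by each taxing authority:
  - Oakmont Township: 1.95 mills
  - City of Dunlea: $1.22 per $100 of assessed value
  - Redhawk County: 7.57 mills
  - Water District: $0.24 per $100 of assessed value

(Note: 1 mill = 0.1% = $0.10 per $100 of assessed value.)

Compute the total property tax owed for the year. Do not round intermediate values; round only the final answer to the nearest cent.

$17,052.74

Assessed value = $2,079,400 × 0.34 = $706,996
Oakmont Township: $706,996 × 0.00195 = $1,378.6422
City of Dunlea: $706,996 × 0.0122 = $8,625.3512
Redhawk County: $706,996 × 0.00757 = $5,351.95972
Water District: $706,996 × 0.0024 = $1,696.7904
Total = $17,052.74352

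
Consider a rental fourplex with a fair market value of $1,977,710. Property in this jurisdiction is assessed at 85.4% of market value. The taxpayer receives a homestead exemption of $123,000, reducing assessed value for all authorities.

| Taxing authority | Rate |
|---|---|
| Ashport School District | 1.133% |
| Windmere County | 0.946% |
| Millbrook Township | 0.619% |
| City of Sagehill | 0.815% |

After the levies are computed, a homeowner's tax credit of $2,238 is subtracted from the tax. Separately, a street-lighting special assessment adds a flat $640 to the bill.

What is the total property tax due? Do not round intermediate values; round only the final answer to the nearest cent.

Assessed value = $1,977,710 × 0.854 = $1,688,964.34
Taxable value = $1,688,964.34 − $123,000 = $1,565,964.34
Ashport School District: $1,565,964.34 × 0.01133 = $17,742.3759722
Windmere County: $1,565,964.34 × 0.00946 = $14,814.0226564
Millbrook Township: $1,565,964.34 × 0.00619 = $9,693.3192646
City of Sagehill: $1,565,964.34 × 0.00815 = $12,762.609371
Levies subtotal = $55,012.3272642
After credit = $55,012.3272642 − $2,238 = $52,774.3272642
Total = $52,774.3272642 + $640 = $53,414.3272642

$53,414.33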